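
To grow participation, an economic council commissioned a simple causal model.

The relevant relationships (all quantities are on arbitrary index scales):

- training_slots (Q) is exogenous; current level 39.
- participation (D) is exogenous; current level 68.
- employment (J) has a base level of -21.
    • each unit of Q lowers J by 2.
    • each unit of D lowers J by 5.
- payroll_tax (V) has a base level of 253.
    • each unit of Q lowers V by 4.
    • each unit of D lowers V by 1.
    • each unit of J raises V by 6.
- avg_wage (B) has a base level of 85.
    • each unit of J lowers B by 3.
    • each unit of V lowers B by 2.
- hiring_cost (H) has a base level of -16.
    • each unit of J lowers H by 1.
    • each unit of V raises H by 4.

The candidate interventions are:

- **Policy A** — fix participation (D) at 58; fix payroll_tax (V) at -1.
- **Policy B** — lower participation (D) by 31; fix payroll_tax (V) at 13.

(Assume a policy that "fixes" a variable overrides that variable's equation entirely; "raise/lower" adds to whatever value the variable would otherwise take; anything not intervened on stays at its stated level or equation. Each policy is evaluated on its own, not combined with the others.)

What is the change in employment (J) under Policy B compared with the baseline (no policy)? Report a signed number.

155

Baseline:
  Q = 39
  D = 68
  J = -21 − 2·39 − 5·68 = -439
Policy B (D − 31, V := 13):
  Q = 39
  D = 68 − 31 = 37
  J = -21 − 2·39 − 5·37 = -284
Change in J: -284 − (-439) = 155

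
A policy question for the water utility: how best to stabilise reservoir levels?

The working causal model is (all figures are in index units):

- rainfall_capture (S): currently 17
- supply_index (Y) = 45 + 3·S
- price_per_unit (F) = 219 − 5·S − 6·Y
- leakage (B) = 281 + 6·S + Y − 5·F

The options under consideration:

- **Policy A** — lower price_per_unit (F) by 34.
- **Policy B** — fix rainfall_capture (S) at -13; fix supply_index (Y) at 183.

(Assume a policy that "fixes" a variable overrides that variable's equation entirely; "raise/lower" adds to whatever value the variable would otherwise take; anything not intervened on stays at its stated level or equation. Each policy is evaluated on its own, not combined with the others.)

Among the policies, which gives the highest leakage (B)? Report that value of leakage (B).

Policy A (F − 34):
  S = 17
  Y = 45 + 3·17 = 96
  F = 219 − 5·17 − 6·96 (−34 from intervention) = -476
  B = 281 + 6·17 + 96 − 5·(-476) = 2859
Policy B (S := -13, Y := 183):
  S = -13
  Y = 183
  F = 219 − 5·(-13) − 6·183 = -814
  B = 281 + 6·(-13) + 183 − 5·(-814) = 4456
Comparing — Policy A: B=2859, Policy B: B=4456. Highest is 4456 (Policy B).

4456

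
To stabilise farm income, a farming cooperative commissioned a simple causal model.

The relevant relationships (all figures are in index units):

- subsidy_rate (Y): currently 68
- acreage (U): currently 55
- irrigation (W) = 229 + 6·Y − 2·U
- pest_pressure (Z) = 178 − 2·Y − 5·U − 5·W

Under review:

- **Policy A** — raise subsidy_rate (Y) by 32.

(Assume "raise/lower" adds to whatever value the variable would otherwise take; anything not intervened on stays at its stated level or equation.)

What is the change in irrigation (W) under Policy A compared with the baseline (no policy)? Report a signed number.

Baseline:
  Y = 68
  U = 55
  W = 229 + 6·68 − 2·55 = 527
Policy A (Y + 32):
  Y = 68 + 32 = 100
  U = 55
  W = 229 + 6·100 − 2·55 = 719
Change in W: 719 − 527 = 192

192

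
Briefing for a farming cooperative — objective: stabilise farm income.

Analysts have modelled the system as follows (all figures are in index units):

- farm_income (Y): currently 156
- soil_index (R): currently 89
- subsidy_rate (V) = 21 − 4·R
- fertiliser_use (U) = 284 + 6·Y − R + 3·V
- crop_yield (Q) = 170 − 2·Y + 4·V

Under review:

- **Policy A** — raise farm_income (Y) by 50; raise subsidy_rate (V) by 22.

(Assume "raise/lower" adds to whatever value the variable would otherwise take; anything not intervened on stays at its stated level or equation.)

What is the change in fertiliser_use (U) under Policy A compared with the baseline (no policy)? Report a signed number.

366

Baseline:
  Y = 156
  R = 89
  V = 21 − 4·89 = -335
  U = 284 + 6·156 − 89 + 3·(-335) = 126
Policy A (Y + 50, V + 22):
  Y = 156 + 50 = 206
  R = 89
  V = 21 − 4·89 (+22 from intervention) = -313
  U = 284 + 6·206 − 89 + 3·(-313) = 492
Change in U: 492 − 126 = 366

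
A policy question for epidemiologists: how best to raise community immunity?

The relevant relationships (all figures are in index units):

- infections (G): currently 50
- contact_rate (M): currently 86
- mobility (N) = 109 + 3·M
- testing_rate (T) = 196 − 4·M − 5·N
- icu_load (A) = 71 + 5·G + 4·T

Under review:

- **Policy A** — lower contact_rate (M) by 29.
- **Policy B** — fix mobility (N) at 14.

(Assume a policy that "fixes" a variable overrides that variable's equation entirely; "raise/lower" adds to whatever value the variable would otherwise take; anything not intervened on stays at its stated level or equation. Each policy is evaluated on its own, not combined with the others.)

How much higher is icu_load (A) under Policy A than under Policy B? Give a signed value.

-4856

Policy A (M − 29):
  G = 50
  M = 86 − 29 = 57
  N = 109 + 3·57 = 280
  T = 196 − 4·57 − 5·280 = -1432
  A = 71 + 5·50 + 4·(-1432) = -5407
Policy B (N := 14):
  G = 50
  M = 86
  N = 14
  T = 196 − 4·86 − 5·14 = -218
  A = 71 + 5·50 + 4·(-218) = -551
A: -5407 − (-551) = -4856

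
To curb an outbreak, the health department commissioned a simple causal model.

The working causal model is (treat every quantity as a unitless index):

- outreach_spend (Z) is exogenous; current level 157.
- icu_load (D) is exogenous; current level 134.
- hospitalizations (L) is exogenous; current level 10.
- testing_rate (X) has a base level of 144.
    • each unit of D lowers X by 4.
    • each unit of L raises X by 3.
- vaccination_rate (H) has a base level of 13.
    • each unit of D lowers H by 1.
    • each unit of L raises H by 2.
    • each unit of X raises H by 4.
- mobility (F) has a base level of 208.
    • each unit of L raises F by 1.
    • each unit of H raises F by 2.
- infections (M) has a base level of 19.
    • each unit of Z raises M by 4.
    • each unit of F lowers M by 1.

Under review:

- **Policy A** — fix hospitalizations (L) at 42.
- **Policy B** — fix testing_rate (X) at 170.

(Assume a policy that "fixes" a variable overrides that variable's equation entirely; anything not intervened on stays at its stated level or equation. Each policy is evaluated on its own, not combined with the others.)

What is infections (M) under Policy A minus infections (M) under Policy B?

3328

Policy A (L := 42):
  Z = 157
  D = 134
  L = 42
  X = 144 − 4·134 + 3·42 = -266
  H = 13 − 134 + 2·42 + 4·(-266) = -1101
  F = 208 + 42 + 2·(-1101) = -1952
  M = 19 + 4·157 − (-1952) = 2599
Policy B (X := 170):
  Z = 157
  D = 134
  L = 10
  X = 170
  H = 13 − 134 + 2·10 + 4·170 = 579
  F = 208 + 10 + 2·579 = 1376
  M = 19 + 4·157 − 1376 = -729
M: 2599 − (-729) = 3328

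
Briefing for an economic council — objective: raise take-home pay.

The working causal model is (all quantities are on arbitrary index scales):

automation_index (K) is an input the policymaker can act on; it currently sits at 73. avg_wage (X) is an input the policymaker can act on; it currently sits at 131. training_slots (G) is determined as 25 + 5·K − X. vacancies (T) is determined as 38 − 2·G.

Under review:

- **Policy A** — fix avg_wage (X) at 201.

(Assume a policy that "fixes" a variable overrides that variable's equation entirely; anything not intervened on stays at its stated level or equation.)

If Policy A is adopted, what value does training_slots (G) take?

Policy A (X := 201):
  K = 73
  X = 201
  G = 25 + 5·73 − 201 = 189

189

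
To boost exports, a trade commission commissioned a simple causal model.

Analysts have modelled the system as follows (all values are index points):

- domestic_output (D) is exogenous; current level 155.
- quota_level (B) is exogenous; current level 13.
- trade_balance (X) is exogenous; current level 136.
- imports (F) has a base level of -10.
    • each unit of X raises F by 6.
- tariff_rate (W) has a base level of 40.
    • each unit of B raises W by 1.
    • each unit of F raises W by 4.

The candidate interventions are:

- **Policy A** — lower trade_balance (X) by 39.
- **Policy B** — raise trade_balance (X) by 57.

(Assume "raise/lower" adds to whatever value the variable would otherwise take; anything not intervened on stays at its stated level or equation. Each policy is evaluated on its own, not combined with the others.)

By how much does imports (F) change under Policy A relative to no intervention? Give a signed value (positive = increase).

Baseline:
  X = 136
  F = -10 + 6·136 = 806
Policy A (X − 39):
  X = 136 − 39 = 97
  F = -10 + 6·97 = 572
Change in F: 572 − 806 = -234

-234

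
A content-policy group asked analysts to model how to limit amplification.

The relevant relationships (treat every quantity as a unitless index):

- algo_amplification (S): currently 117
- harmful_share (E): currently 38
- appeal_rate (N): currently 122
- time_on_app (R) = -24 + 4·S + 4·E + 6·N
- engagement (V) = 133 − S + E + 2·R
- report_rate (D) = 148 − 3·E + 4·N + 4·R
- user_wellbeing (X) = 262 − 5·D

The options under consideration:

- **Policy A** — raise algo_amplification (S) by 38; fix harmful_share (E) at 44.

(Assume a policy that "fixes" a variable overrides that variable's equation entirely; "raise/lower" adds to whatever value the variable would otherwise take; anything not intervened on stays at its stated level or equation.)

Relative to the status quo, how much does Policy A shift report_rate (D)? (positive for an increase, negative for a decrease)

686

Baseline:
  S = 117
  E = 38
  N = 122
  R = -24 + 4·117 + 4·38 + 6·122 = 1328
  D = 148 − 3·38 + 4·122 + 4·1328 = 5834
Policy A (S + 38, E := 44):
  S = 117 + 38 = 155
  E = 44
  N = 122
  R = -24 + 4·155 + 4·44 + 6·122 = 1504
  D = 148 − 3·44 + 4·122 + 4·1504 = 6520
Change in D: 6520 − 5834 = 686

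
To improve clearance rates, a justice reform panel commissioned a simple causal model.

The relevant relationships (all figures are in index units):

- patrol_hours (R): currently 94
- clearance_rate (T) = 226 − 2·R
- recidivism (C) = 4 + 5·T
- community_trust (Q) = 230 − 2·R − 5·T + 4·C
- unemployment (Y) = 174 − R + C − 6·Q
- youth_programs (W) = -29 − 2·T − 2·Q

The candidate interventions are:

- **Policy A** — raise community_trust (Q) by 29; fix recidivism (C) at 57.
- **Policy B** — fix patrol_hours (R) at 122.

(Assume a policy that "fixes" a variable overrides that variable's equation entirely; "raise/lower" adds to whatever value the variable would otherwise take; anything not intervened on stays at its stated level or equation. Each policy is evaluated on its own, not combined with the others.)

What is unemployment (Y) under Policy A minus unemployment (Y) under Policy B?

Policy A (Q + 29, C := 57):
  R = 94
  T = 226 − 2·94 = 38
  C = 57
  Q = 230 − 2·94 − 5·38 + 4·57 (+29 from intervention) = 109
  Y = 174 − 94 + 57 − 6·109 = -517
Policy B (R := 122):
  R = 122
  T = 226 − 2·122 = -18
  C = 4 + 5·(-18) = -86
  Q = 230 − 2·122 − 5·(-18) + 4·(-86) = -268
  Y = 174 − 122 + (-86) − 6·(-268) = 1574
Y: -517 − 1574 = -2091

-2091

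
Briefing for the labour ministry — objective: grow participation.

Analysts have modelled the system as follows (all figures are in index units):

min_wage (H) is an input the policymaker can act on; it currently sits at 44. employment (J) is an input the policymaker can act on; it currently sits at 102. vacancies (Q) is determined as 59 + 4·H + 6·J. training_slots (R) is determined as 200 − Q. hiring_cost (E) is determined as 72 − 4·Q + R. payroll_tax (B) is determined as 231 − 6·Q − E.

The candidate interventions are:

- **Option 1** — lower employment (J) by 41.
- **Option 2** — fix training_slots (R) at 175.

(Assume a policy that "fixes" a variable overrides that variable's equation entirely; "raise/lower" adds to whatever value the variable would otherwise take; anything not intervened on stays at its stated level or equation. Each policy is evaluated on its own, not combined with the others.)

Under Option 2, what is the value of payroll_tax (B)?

-1710

Option 2 (R := 175):
  H = 44
  J = 102
  Q = 59 + 4·44 + 6·102 = 847
  R = 175
  E = 72 − 4·847 + 175 = -3141
  B = 231 − 6·847 − (-3141) = -1710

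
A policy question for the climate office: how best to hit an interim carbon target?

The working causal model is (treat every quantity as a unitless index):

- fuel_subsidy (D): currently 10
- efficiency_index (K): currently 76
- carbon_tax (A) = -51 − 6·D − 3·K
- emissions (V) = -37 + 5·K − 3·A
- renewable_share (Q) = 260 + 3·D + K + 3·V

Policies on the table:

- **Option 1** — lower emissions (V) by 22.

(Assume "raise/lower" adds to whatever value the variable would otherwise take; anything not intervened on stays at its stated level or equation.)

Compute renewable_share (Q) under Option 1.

Option 1 (V − 22):
  D = 10
  K = 76
  A = -51 − 6·10 − 3·76 = -339
  V = -37 + 5·76 − 3·(-339) (−22 from intervention) = 1338
  Q = 260 + 3·10 + 76 + 3·1338 = 4380

4380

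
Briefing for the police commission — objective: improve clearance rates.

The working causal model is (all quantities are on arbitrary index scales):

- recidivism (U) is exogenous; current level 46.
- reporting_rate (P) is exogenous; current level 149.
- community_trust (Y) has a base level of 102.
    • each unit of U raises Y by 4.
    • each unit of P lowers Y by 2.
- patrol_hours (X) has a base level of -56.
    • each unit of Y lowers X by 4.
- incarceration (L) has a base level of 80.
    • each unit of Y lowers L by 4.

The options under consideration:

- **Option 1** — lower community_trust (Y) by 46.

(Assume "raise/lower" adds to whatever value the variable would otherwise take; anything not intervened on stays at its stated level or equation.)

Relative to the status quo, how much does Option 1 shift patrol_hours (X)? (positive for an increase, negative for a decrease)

Baseline:
  U = 46
  P = 149
  Y = 102 + 4·46 − 2·149 = -12
  X = -56 − 4·(-12) = -8
Option 1 (Y − 46):
  U = 46
  P = 149
  Y = 102 + 4·46 − 2·149 (−46 from intervention) = -58
  X = -56 − 4·(-58) = 176
Change in X: 176 − (-8) = 184

184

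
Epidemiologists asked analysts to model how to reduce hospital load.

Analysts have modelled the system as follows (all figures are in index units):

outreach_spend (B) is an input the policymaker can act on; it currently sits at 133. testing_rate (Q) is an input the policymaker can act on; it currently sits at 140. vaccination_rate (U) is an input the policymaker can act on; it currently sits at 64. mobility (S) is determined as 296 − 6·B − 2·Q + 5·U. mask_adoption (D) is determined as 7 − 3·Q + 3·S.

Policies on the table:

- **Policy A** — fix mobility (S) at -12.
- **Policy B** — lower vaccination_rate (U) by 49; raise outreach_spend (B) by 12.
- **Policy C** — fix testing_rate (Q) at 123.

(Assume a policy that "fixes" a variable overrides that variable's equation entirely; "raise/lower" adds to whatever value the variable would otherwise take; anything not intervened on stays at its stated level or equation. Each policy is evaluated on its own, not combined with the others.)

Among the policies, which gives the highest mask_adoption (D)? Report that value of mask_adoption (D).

Policy A (S := -12):
  B = 133
  Q = 140
  U = 64
  S = -12
  D = 7 − 3·140 + 3·(-12) = -449
Policy B (U − 49, B + 12):
  B = 133 + 12 = 145
  Q = 140
  U = 64 − 49 = 15
  S = 296 − 6·145 − 2·140 + 5·15 = -779
  D = 7 − 3·140 + 3·(-779) = -2750
Policy C (Q := 123):
  B = 133
  Q = 123
  U = 64
  S = 296 − 6·133 − 2·123 + 5·64 = -428
  D = 7 − 3·123 + 3·(-428) = -1646
Comparing — Policy A: D=-449, Policy B: D=-2750, Policy C: D=-1646. Highest is -449 (Policy A).

-449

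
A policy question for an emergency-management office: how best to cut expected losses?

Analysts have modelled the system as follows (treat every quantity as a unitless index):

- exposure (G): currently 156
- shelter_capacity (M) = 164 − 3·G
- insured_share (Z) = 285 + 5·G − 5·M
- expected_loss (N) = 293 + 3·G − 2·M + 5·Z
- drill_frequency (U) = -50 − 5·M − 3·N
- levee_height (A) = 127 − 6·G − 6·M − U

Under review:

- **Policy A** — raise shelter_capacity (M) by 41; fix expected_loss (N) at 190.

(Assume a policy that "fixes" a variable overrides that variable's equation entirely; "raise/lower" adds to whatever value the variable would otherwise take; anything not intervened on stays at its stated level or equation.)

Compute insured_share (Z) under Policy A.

2380

Policy A (M + 41, N := 190):
  G = 156
  M = 164 − 3·156 (+41 from intervention) = -263
  Z = 285 + 5·156 − 5·(-263) = 2380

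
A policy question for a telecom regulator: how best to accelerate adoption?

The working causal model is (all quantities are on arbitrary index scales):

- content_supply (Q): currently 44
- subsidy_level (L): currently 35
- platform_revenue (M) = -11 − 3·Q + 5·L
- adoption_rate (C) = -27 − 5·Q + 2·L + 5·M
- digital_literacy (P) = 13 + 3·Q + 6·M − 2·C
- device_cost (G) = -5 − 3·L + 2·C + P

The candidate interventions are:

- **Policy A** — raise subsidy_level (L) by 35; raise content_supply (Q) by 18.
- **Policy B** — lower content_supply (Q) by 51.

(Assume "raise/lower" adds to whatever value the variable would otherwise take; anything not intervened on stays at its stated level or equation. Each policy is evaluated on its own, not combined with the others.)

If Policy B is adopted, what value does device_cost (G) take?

Policy B (Q − 51):
  Q = 44 − 51 = -7
  L = 35
  M = -11 − 3·(-7) + 5·35 = 185
  C = -27 − 5·(-7) + 2·35 + 5·185 = 1003
  P = 13 + 3·(-7) + 6·185 − 2·1003 = -904
  G = -5 − 3·35 + 2·1003 + (-904) = 992

992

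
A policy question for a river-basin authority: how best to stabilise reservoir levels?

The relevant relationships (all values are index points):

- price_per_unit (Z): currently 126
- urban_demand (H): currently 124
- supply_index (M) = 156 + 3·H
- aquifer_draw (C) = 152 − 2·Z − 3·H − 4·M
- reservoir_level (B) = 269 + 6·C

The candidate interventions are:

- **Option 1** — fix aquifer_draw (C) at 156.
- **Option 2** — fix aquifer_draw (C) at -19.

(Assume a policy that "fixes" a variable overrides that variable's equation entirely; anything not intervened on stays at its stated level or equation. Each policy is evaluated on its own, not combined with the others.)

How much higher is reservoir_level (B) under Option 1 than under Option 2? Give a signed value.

Option 1 (C := 156):
  Z = 126
  H = 124
  M = 156 + 3·124 = 528
  C = 156
  B = 269 + 6·156 = 1205
Option 2 (C := -19):
  Z = 126
  H = 124
  M = 156 + 3·124 = 528
  C = -19
  B = 269 + 6·(-19) = 155
B: 1205 − 155 = 1050

1050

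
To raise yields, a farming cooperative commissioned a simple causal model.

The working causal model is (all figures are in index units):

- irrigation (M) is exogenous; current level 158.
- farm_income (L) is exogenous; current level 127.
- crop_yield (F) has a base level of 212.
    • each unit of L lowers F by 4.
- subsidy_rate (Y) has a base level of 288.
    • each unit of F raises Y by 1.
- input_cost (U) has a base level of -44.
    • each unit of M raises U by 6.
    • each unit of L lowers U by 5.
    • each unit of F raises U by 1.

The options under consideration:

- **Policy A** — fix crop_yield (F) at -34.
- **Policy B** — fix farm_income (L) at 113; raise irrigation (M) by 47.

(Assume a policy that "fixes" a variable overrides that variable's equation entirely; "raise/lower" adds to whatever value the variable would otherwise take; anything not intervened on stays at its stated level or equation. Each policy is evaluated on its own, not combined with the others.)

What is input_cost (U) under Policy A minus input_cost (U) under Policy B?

-146

Policy A (F := -34):
  M = 158
  L = 127
  F = -34
  U = -44 + 6·158 − 5·127 + (-34) = 235
Policy B (L := 113, M + 47):
  M = 158 + 47 = 205
  L = 113
  F = 212 − 4·113 = -240
  U = -44 + 6·205 − 5·113 + (-240) = 381
U: 235 − 381 = -146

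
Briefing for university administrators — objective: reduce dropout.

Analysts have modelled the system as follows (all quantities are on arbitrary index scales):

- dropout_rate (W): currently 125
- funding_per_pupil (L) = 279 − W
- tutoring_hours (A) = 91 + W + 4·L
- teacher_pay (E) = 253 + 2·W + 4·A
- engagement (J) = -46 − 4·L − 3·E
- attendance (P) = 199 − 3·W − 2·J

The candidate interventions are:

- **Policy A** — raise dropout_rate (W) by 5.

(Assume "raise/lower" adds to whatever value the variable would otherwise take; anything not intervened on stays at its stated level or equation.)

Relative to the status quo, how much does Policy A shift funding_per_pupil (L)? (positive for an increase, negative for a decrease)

-5

Baseline:
  W = 125
  L = 279 − 125 = 154
Policy A (W + 5):
  W = 125 + 5 = 130
  L = 279 − 130 = 149
Change in L: 149 − 154 = -5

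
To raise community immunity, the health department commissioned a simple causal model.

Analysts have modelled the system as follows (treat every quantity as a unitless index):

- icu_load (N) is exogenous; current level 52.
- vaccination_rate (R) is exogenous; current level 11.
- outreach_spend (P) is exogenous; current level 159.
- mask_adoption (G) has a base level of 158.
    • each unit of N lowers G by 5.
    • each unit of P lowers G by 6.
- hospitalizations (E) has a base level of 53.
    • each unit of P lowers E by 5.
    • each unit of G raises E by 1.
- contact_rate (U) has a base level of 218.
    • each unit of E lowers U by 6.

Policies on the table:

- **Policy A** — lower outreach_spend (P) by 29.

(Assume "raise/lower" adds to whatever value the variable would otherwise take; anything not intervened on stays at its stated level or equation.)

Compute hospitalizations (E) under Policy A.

Policy A (P − 29):
  N = 52
  P = 159 − 29 = 130
  G = 158 − 5·52 − 6·130 = -882
  E = 53 − 5·130 + (-882) = -1479

-1479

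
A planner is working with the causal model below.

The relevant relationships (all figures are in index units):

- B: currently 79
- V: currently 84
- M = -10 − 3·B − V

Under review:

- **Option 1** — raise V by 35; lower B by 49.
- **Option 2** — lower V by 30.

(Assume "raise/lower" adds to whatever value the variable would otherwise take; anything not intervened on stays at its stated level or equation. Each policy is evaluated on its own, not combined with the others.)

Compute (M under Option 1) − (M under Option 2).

82

Option 1 (V + 35, B − 49):
  B = 79 − 49 = 30
  V = 84 + 35 = 119
  M = -10 − 3·30 − 119 = -219
Option 2 (V − 30):
  B = 79
  V = 84 − 30 = 54
  M = -10 − 3·79 − 54 = -301
M: -219 − (-301) = 82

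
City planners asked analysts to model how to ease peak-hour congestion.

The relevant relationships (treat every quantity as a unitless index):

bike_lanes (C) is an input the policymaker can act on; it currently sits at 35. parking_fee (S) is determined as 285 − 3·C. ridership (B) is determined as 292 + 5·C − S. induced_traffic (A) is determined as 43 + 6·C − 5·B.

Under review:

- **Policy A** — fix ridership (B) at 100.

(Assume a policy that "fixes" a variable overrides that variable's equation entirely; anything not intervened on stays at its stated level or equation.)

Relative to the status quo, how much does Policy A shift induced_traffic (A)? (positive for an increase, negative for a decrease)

935

Baseline:
  C = 35
  S = 285 − 3·35 = 180
  B = 292 + 5·35 − 180 = 287
  A = 43 + 6·35 − 5·287 = -1182
Policy A (B := 100):
  C = 35
  S = 285 − 3·35 = 180
  B = 100
  A = 43 + 6·35 − 5·100 = -247
Change in A: -247 − (-1182) = 935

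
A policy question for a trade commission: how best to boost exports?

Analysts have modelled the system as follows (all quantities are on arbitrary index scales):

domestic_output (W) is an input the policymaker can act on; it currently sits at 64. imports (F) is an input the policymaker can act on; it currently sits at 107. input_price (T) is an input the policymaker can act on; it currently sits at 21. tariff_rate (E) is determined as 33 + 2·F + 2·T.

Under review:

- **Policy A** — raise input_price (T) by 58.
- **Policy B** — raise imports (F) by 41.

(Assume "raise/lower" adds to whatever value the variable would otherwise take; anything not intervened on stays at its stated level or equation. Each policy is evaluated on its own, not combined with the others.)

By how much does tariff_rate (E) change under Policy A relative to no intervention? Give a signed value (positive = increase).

Baseline:
  F = 107
  T = 21
  E = 33 + 2·107 + 2·21 = 289
Policy A (T + 58):
  F = 107
  T = 21 + 58 = 79
  E = 33 + 2·107 + 2·79 = 405
Change in E: 405 − 289 = 116

116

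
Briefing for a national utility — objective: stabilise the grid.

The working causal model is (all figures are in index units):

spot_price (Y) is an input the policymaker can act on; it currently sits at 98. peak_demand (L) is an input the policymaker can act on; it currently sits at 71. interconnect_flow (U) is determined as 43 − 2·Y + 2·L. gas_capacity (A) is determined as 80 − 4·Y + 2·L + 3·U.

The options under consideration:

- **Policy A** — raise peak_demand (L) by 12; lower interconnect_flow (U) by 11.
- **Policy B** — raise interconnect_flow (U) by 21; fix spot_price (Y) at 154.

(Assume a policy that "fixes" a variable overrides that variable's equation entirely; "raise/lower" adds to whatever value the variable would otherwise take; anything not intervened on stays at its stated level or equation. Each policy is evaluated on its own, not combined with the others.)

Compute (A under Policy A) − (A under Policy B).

560

Policy A (L + 12, U − 11):
  Y = 98
  L = 71 + 12 = 83
  U = 43 − 2·98 + 2·83 (−11 from intervention) = 2
  A = 80 − 4·98 + 2·83 + 3·2 = -140
Policy B (U + 21, Y := 154):
  Y = 154
  L = 71
  U = 43 − 2·154 + 2·71 (+21 from intervention) = -102
  A = 80 − 4·154 + 2·71 + 3·(-102) = -700
A: -140 − (-700) = 560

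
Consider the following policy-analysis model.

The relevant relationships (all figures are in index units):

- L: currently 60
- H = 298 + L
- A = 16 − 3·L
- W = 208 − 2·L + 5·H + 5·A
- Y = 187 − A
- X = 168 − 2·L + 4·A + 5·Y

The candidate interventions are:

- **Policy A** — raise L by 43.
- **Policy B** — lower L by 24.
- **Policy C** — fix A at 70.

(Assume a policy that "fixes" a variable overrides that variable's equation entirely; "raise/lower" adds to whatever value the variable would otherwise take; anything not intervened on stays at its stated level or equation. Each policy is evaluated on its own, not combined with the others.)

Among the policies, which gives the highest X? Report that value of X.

Policy A (L + 43):
  L = 60 + 43 = 103
  A = 16 − 3·103 = -293
  Y = 187 − (-293) = 480
  X = 168 − 2·103 + 4·(-293) + 5·480 = 1190
Policy B (L − 24):
  L = 60 − 24 = 36
  A = 16 − 3·36 = -92
  Y = 187 − (-92) = 279
  X = 168 − 2·36 + 4·(-92) + 5·279 = 1123
Policy C (A := 70):
  L = 60
  A = 70
  Y = 187 − 70 = 117
  X = 168 − 2·60 + 4·70 + 5·117 = 913
Comparing — Policy A: X=1190, Policy B: X=1123, Policy C: X=913. Highest is 1190 (Policy A).

1190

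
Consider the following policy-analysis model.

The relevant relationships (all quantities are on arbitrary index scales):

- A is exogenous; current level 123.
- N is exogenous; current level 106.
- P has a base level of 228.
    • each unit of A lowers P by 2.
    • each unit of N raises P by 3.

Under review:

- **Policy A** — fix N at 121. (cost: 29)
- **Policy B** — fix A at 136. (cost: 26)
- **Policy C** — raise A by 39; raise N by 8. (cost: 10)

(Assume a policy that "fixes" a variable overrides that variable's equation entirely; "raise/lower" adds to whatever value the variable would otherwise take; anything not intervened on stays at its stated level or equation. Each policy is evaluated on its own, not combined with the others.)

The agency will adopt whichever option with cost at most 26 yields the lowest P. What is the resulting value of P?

246

Policy B (A := 136):
  A = 136
  N = 106
  P = 228 − 2·136 + 3·106 = 274
Policy C (A + 39, N + 8):
  A = 123 + 39 = 162
  N = 106 + 8 = 114
  P = 228 − 2·162 + 3·114 = 246
Comparing — Policy B: P=274, Policy C: P=246. Lowest is 246 (Policy C).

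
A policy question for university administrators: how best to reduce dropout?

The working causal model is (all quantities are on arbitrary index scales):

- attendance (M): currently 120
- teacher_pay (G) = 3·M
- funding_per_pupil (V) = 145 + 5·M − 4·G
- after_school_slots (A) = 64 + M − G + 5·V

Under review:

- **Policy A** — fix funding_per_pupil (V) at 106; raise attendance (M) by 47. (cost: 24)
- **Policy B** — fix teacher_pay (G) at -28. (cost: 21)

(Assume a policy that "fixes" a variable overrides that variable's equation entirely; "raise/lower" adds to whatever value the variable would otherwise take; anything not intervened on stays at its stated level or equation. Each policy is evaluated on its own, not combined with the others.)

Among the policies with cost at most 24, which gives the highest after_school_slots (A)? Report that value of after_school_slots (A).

4497

Policy A (V := 106, M + 47):
  M = 120 + 47 = 167
  G = 0 + 3·167 = 501
  V = 106
  A = 64 + 167 − 501 + 5·106 = 260
Policy B (G := -28):
  M = 120
  G = -28
  V = 145 + 5·120 − 4·(-28) = 857
  A = 64 + 120 − (-28) + 5·857 = 4497
Comparing — Policy A: A=260, Policy B: A=4497. Highest is 4497 (Policy B).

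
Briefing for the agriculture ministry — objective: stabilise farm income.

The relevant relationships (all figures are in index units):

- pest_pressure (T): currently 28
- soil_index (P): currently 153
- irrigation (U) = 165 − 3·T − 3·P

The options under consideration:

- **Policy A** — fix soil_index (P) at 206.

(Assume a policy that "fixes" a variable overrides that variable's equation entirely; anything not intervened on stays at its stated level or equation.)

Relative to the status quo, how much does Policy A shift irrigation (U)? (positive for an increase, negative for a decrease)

-159

Baseline:
  T = 28
  P = 153
  U = 165 − 3·28 − 3·153 = -378
Policy A (P := 206):
  T = 28
  P = 206
  U = 165 − 3·28 − 3·206 = -537
Change in U: -537 − (-378) = -159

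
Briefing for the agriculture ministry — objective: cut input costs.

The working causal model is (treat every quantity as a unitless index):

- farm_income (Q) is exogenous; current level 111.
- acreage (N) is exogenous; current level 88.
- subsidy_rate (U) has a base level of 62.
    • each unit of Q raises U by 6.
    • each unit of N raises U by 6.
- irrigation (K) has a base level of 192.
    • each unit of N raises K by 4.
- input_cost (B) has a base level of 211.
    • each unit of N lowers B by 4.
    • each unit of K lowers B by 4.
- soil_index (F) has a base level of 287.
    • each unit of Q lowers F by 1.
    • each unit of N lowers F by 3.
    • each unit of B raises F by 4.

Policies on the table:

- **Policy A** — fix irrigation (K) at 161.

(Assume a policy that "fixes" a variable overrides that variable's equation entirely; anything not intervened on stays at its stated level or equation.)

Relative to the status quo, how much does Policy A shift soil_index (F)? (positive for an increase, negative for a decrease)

6128

Baseline:
  Q = 111
  N = 88
  K = 192 + 4·88 = 544
  B = 211 − 4·88 − 4·544 = -2317
  F = 287 − 111 − 3·88 + 4·(-2317) = -9356
Policy A (K := 161):
  Q = 111
  N = 88
  K = 161
  B = 211 − 4·88 − 4·161 = -785
  F = 287 − 111 − 3·88 + 4·(-785) = -3228
Change in F: -3228 − (-9356) = 6128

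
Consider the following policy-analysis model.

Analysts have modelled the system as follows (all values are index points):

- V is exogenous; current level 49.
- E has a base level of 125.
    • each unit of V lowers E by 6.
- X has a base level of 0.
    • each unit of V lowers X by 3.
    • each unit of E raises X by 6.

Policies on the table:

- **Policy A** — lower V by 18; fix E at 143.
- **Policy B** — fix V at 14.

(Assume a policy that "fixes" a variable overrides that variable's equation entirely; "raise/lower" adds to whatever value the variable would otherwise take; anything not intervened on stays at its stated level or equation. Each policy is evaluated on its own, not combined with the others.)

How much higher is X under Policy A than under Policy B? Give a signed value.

Policy A (V − 18, E := 143):
  V = 49 − 18 = 31
  E = 143
  X = 0 − 3·31 + 6·143 = 765
Policy B (V := 14):
  V = 14
  E = 125 − 6·14 = 41
  X = 0 − 3·14 + 6·41 = 204
X: 765 − 204 = 561

561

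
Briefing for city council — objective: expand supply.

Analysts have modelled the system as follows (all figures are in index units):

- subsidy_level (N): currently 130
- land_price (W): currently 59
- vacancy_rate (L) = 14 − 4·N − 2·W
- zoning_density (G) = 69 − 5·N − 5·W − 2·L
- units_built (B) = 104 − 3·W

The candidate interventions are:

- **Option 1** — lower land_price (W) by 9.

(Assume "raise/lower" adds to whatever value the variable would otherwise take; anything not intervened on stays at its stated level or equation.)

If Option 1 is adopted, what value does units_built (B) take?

Option 1 (W − 9):
  W = 59 − 9 = 50
  B = 104 − 3·50 = -46

-46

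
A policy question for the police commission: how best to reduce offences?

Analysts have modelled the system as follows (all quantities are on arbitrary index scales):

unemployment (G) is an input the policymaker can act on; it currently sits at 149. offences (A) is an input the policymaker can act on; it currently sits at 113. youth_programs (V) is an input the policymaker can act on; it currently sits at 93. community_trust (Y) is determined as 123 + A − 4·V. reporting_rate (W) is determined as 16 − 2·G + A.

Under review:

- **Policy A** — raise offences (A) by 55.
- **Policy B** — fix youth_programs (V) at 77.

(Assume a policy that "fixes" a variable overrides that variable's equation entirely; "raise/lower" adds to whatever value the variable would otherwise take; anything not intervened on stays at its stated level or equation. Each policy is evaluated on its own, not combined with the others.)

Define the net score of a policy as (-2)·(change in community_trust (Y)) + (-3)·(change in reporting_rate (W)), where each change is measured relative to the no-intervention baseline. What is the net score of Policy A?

Baseline:
  G = 149
  A = 113
  V = 93
  Y = 123 + 113 − 4·93 = -136
  W = 16 − 2·149 + 113 = -169
Policy A (A + 55):
  G = 149
  A = 113 + 55 = 168
  V = 93
  Y = 123 + 168 − 4·93 = -81
  W = 16 − 2·149 + 168 = -114
ΔY = -81 − (-136) = 55; ΔW = -114 − (-169) = 55
Score = (-2)·55 + (-3)·55 = -275

-275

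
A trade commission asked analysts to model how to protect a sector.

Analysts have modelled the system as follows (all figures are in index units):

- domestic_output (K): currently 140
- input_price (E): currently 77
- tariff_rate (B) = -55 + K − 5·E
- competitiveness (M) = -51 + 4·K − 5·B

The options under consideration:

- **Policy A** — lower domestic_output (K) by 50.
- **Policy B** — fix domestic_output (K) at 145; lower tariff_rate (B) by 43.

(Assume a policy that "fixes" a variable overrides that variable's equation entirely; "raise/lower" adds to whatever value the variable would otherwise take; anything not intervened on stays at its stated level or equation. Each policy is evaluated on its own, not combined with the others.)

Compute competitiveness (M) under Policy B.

Policy B (K := 145, B − 43):
  K = 145
  E = 77
  B = -55 + 145 − 5·77 (−43 from intervention) = -338
  M = -51 + 4·145 − 5·(-338) = 2219

2219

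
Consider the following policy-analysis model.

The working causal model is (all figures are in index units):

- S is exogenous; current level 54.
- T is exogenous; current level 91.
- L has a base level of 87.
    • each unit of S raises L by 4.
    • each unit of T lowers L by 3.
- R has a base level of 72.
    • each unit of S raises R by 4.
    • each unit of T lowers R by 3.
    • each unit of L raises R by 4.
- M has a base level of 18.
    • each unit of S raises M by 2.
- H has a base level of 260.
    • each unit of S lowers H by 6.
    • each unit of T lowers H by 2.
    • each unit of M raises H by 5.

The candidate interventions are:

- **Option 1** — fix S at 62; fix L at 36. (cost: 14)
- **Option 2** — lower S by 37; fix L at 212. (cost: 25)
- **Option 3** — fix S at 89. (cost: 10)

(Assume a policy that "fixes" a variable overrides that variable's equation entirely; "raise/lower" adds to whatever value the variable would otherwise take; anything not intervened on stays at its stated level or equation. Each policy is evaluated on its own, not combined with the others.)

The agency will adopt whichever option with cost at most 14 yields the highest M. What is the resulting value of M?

Option 1 (S := 62, L := 36):
  S = 62
  M = 18 + 2·62 = 142
Option 3 (S := 89):
  S = 89
  M = 18 + 2·89 = 196
Comparing — Option 1: M=142, Option 3: M=196. Highest is 196 (Option 3).

196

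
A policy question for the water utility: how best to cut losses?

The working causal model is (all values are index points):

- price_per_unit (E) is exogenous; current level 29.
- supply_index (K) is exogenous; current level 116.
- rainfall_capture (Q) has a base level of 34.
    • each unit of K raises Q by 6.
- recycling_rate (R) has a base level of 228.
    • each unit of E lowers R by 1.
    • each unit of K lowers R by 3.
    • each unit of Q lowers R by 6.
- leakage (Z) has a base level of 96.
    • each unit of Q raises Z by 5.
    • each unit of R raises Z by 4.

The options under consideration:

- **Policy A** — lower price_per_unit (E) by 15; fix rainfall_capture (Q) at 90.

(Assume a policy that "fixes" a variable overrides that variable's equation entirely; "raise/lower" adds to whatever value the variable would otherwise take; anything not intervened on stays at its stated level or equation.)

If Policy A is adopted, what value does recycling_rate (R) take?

-674

Policy A (E − 15, Q := 90):
  E = 29 − 15 = 14
  K = 116
  Q = 90
  R = 228 − 14 − 3·116 − 6·90 = -674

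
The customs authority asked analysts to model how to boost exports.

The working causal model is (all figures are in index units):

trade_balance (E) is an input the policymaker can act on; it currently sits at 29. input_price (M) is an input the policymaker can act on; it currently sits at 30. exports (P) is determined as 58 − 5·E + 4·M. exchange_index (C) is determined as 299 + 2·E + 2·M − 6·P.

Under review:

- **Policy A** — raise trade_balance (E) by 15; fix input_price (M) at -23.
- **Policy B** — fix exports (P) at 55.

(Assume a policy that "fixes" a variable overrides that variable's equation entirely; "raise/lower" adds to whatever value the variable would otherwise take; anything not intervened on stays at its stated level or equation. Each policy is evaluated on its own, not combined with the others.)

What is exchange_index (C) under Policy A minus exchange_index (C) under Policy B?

1778

Policy A (E + 15, M := -23):
  E = 29 + 15 = 44
  M = -23
  P = 58 − 5·44 + 4·(-23) = -254
  C = 299 + 2·44 + 2·(-23) − 6·(-254) = 1865
Policy B (P := 55):
  E = 29
  M = 30
  P = 55
  C = 299 + 2·29 + 2·30 − 6·55 = 87
C: 1865 − 87 = 1778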